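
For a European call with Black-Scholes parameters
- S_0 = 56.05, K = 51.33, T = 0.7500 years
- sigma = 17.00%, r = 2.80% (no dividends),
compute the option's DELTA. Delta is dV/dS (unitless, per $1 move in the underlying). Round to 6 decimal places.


d1 = 0.8137668698; d2 = 0.6665425512
phi(d1) = 0.2864913909; exp(-qT) = 1.0000000000; exp(-rT) = 0.9792189646
N(d1) = 0.7921107411
Delta = exp(-qT) * N(d1) = 1.0000000000 * 0.7921107411 = 0.792111

Answer: Delta = 0.792111


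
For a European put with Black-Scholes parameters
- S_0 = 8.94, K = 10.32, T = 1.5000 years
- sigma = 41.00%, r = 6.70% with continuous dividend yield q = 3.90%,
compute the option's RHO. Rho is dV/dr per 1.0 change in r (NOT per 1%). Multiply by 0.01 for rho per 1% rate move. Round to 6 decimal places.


d1 = 0.0488440784; d2 = -0.4533013189
phi(d1) = 0.3984666771; exp(-qT) = 0.9431782404; exp(-rT) = 0.9043851124
N(-d2) = 0.6748341084
Rho = -K*T*exp(-rT)*N(-d2) = -10.3200 * 1.5000 * 0.9043851124 * 0.6748341084 = -9.447598

Answer: Rho = -9.447598


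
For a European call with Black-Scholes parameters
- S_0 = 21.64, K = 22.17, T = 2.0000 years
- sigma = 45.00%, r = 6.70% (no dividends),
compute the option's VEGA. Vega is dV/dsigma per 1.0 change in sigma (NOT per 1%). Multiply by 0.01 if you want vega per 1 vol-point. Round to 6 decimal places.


Answer: Vega = 10.824011

Derivation:
d1 = 0.4907374964; d2 = -0.1456586066
phi(d1) = 0.3536844391; exp(-qT) = 1.0000000000; exp(-rT) = 0.8745900646
Vega = S * exp(-qT) * phi(d1) * sqrt(T) = 21.6400 * 1.0000000000 * 0.3536844391 * 1.4142135624 = 10.824011


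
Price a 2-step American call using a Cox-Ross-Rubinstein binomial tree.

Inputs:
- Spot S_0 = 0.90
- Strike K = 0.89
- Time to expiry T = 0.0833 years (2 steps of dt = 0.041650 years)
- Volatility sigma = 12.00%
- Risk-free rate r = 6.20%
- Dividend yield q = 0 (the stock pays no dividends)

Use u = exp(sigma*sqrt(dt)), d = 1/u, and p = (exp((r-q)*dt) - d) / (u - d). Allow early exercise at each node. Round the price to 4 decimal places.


Answer: Price = V(0,0) = 0.0213

Derivation:
dt = T/N = 0.041650
u = exp(sigma*sqrt(dt)) = 1.024792; d = 1/u = 0.975807
p = (exp((r-q)*dt) - d) / (u - d) = 0.546662
Discount per step: exp(-r*dt) = 0.997421
Stock lattice S(k, i) with i counting down-moves:
  k=0: S(0,0) = 0.9000
  k=1: S(1,0) = 0.9223; S(1,1) = 0.8782
  k=2: S(2,0) = 0.9452; S(2,1) = 0.9000; S(2,2) = 0.8570
Terminal payoffs V(N, i) = max(S_T - K, 0):
  V(2,0) = 0.055179; V(2,1) = 0.010000; V(2,2) = 0.000000
Backward induction: V(k, i) = exp(-r*dt) * [p * V(k+1, i) + (1-p) * V(k+1, i+1)]; then take max(V_cont, immediate exercise) for American.
  V(1,0) = exp(-r*dt) * [p*0.055179 + (1-p)*0.010000] = 0.034608; exercise = 0.032313; V(1,0) = max -> 0.034608
  V(1,1) = exp(-r*dt) * [p*0.010000 + (1-p)*0.000000] = 0.005453; exercise = 0.000000; V(1,1) = max -> 0.005453
  V(0,0) = exp(-r*dt) * [p*0.034608 + (1-p)*0.005453] = 0.021336; exercise = 0.010000; V(0,0) = max -> 0.021336


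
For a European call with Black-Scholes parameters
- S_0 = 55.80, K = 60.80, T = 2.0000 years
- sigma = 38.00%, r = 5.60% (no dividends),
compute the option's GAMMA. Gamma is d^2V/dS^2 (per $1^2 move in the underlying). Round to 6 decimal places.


d1 = 0.3174241053; d2 = -0.2199770484
phi(d1) = 0.3793418261; exp(-qT) = 1.0000000000; exp(-rT) = 0.8940442575
Gamma = exp(-qT) * phi(d1) / (S * sigma * sqrt(T)) = 1.0000000000 * 0.3793418261 / (55.8000 * 0.3800 * 1.4142135624) = 0.012650

Answer: Gamma = 0.012650


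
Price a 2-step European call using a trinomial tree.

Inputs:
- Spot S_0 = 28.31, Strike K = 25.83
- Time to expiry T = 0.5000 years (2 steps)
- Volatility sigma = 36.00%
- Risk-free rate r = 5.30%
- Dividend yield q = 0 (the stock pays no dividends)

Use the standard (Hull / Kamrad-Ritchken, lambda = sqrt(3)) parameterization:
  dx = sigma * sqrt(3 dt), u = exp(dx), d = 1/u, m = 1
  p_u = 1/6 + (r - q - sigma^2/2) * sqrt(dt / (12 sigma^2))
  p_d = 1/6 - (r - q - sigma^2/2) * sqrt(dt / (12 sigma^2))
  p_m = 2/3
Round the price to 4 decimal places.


dt = T/N = 0.250000; dx = sigma*sqrt(3*dt) = 0.311769
u = exp(dx) = 1.365839; d = 1/u = 0.732151
p_u = 0.161936, p_m = 0.666667, p_d = 0.171398
Discount per step: exp(-r*dt) = 0.986837
Stock lattice S(k, j) with j the centered position index:
  k=0: S(0,+0) = 28.3100
  k=1: S(1,-1) = 20.7272; S(1,+0) = 28.3100; S(1,+1) = 38.6669
  k=2: S(2,-2) = 15.1754; S(2,-1) = 20.7272; S(2,+0) = 28.3100; S(2,+1) = 38.6669; S(2,+2) = 52.8128
Terminal payoffs V(N, j) = max(S_T - K, 0):
  V(2,-2) = 0.000000; V(2,-1) = 0.000000; V(2,+0) = 2.480000; V(2,+1) = 12.836912; V(2,+2) = 26.982790
Backward induction: V(k, j) = exp(-r*dt) * [p_u * V(k+1, j+1) + p_m * V(k+1, j) + p_d * V(k+1, j-1)]
  V(1,-1) = exp(-r*dt) * [p_u*2.480000 + p_m*0.000000 + p_d*0.000000] = 0.396314
  V(1,+0) = exp(-r*dt) * [p_u*12.836912 + p_m*2.480000 + p_d*0.000000] = 3.682962
  V(1,+1) = exp(-r*dt) * [p_u*26.982790 + p_m*12.836912 + p_d*2.480000] = 13.176728
  V(0,+0) = exp(-r*dt) * [p_u*13.176728 + p_m*3.682962 + p_d*0.396314] = 4.595719

Answer: Price = V(0,0) = 4.5957


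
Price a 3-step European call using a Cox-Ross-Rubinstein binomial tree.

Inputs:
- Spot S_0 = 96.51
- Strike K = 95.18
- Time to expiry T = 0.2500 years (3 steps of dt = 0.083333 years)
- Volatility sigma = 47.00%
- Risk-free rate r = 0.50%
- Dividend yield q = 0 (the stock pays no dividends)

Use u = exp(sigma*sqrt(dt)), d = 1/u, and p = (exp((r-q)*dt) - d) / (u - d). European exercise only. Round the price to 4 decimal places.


Answer: Price = V(0,0) = 10.4447

Derivation:
dt = T/N = 0.083333
u = exp(sigma*sqrt(dt)) = 1.145312; d = 1/u = 0.873124
p = (exp((r-q)*dt) - d) / (u - d) = 0.467664
Discount per step: exp(-r*dt) = 0.999583
Stock lattice S(k, i) with i counting down-moves:
  k=0: S(0,0) = 96.5100
  k=1: S(1,0) = 110.5341; S(1,1) = 84.2652
  k=2: S(2,0) = 126.5960; S(2,1) = 96.5100; S(2,2) = 73.5740
  k=3: S(3,0) = 144.9920; S(3,1) = 110.5341; S(3,2) = 84.2652; S(3,3) = 64.2393
Terminal payoffs V(N, i) = max(S_T - K, 0):
  V(3,0) = 49.812000; V(3,1) = 15.354086; V(3,2) = 0.000000; V(3,3) = 0.000000
Backward induction: V(k, i) = exp(-r*dt) * [p * V(k+1, i) + (1-p) * V(k+1, i+1)].
  V(2,0) = exp(-r*dt) * [p*49.812000 + (1-p)*15.354086] = 31.455693
  V(2,1) = exp(-r*dt) * [p*15.354086 + (1-p)*0.000000] = 7.177558
  V(2,2) = exp(-r*dt) * [p*0.000000 + (1-p)*0.000000] = 0.000000
  V(1,0) = exp(-r*dt) * [p*31.455693 + (1-p)*7.177558] = 18.523842
  V(1,1) = exp(-r*dt) * [p*7.177558 + (1-p)*0.000000] = 3.355285
  V(0,0) = exp(-r*dt) * [p*18.523842 + (1-p)*3.355285] = 10.444716


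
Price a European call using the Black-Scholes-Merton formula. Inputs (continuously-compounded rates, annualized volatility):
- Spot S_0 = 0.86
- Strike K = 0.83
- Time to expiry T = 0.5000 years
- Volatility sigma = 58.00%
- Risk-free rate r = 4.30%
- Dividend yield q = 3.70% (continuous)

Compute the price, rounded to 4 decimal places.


Answer: Price = 0.1511

Derivation:
d1 = (ln(S/K) + (r - q + 0.5*sigma^2) * T) / (sigma * sqrt(T)) = 0.29895180
d2 = d1 - sigma * sqrt(T) = -0.11117014
exp(-rT) = 0.97872948; exp(-qT) = 0.98167007
C = S_0 * exp(-qT) * N(d1) - K * exp(-rT) * N(d2)
N(d1) = 0.61751159; N(d2) = 0.45574072
C = 0.8600 * 0.98167007 * 0.61751159 - 0.8300 * 0.97872948 * 0.45574072 = 0.1511


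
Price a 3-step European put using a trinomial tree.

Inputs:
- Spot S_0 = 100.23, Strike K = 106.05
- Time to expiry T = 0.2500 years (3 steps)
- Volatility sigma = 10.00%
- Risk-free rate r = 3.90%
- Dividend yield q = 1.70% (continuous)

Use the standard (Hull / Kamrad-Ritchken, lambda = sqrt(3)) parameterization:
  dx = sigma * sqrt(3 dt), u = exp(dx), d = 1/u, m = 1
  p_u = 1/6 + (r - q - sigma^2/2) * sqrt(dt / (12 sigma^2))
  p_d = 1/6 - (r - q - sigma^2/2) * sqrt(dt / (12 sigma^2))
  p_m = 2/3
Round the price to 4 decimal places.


Answer: Price = V(0,0) = 5.5831

Derivation:
dt = T/N = 0.083333; dx = sigma*sqrt(3*dt) = 0.050000
u = exp(dx) = 1.051271; d = 1/u = 0.951229
p_u = 0.180833, p_m = 0.666667, p_d = 0.152500
Discount per step: exp(-r*dt) = 0.996755
Stock lattice S(k, j) with j the centered position index:
  k=0: S(0,+0) = 100.2300
  k=1: S(1,-1) = 95.3417; S(1,+0) = 100.2300; S(1,+1) = 105.3689
  k=2: S(2,-2) = 90.6919; S(2,-1) = 95.3417; S(2,+0) = 100.2300; S(2,+1) = 105.3689; S(2,+2) = 110.7713
  k=3: S(3,-3) = 86.2688; S(3,-2) = 90.6919; S(3,-1) = 95.3417; S(3,+0) = 100.2300; S(3,+1) = 105.3689; S(3,+2) = 110.7713; S(3,+3) = 116.4506
Terminal payoffs V(N, j) = max(K - S_T, 0):
  V(3,-3) = 19.781240; V(3,-2) = 15.358146; V(3,-1) = 10.708275; V(3,+0) = 5.820000; V(3,+1) = 0.681098; V(3,+2) = 0.000000; V(3,+3) = 0.000000
Backward induction: V(k, j) = exp(-r*dt) * [p_u * V(k+1, j+1) + p_m * V(k+1, j) + p_d * V(k+1, j-1)]
  V(2,-2) = exp(-r*dt) * [p_u*10.708275 + p_m*15.358146 + p_d*19.781240] = 15.142523
  V(2,-1) = exp(-r*dt) * [p_u*5.820000 + p_m*10.708275 + p_d*15.358146] = 10.499239
  V(2,+0) = exp(-r*dt) * [p_u*0.681098 + p_m*5.820000 + p_d*10.708275] = 5.617889
  V(2,+1) = exp(-r*dt) * [p_u*0.000000 + p_m*0.681098 + p_d*5.820000] = 1.337262
  V(2,+2) = exp(-r*dt) * [p_u*0.000000 + p_m*0.000000 + p_d*0.681098] = 0.103530
  V(1,-1) = exp(-r*dt) * [p_u*5.617889 + p_m*10.499239 + p_d*15.142523] = 10.291128
  V(1,+0) = exp(-r*dt) * [p_u*1.337262 + p_m*5.617889 + p_d*10.499239] = 5.570083
  V(1,+1) = exp(-r*dt) * [p_u*0.103530 + p_m*1.337262 + p_d*5.617889] = 1.761225
  V(0,+0) = exp(-r*dt) * [p_u*1.761225 + p_m*5.570083 + p_d*10.291128] = 5.583099


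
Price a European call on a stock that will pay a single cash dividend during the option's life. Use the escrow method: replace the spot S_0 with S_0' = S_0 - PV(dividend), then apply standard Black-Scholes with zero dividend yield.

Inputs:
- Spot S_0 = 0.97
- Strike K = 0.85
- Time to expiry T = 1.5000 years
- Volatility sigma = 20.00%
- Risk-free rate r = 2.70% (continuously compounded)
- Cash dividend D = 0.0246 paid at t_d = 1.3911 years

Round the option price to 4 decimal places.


PV(D) = D * exp(-r * t_d) = 0.0246 * 0.96313692 = 0.02369317
S_0' = S_0 - PV(D) = 0.9700 - 0.02369317 = 0.94630683
d1 = (ln(S_0'/K) + (r + sigma^2/2)*T) / (sigma*sqrt(T)) = 0.72599003
d2 = d1 - sigma*sqrt(T) = 0.48104106
exp(-rT) = 0.96030916
N(d1) = 0.76607756; N(d2) = 0.68475634
C = S_0' * N(d1) - K * exp(-rT) * N(d2) = 0.94630683 * 0.76607756 - 0.8500 * 0.96030916 * 0.68475634 = 0.1660

Answer: Price = 0.1660


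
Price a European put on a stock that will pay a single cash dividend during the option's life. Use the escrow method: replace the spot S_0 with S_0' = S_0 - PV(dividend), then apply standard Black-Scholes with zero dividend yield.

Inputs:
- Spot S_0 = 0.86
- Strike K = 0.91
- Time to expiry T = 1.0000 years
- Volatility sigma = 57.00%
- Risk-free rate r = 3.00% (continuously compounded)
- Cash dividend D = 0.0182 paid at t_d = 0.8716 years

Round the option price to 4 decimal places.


Answer: Price = 0.2146

Derivation:
PV(D) = D * exp(-r * t_d) = 0.0182 * 0.97419090 = 0.01773027
S_0' = S_0 - PV(D) = 0.8600 - 0.01773027 = 0.84226973
d1 = (ln(S_0'/K) + (r + sigma^2/2)*T) / (sigma*sqrt(T)) = 0.20193983
d2 = d1 - sigma*sqrt(T) = -0.36806017
exp(-rT) = 0.97044553
N(-d1) = 0.41998188; N(-d2) = 0.64358582
P = K * exp(-rT) * N(-d2) - S_0' * N(-d1) = 0.9100 * 0.97044553 * 0.64358582 - 0.84226973 * 0.41998188 = 0.2146


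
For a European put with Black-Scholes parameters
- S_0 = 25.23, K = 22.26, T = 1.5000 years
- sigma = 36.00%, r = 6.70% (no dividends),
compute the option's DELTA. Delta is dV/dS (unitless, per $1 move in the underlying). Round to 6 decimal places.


Answer: Delta = -0.231948

Derivation:
d1 = 0.7324482754; d2 = 0.2915401217
phi(d1) = 0.3050807537; exp(-qT) = 1.0000000000; exp(-rT) = 0.9043851124
N(-d1) = 0.2319475012
Delta = -exp(-qT) * N(-d1) = -1.0000000000 * 0.2319475012 = -0.231948


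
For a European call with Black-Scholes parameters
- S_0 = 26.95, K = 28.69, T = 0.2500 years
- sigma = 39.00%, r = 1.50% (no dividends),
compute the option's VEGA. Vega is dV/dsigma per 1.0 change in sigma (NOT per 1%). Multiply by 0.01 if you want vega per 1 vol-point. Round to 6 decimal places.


d1 = -0.2041170905; d2 = -0.3991170905
phi(d1) = 0.3907175234; exp(-qT) = 1.0000000000; exp(-rT) = 0.9962570225
Vega = S * exp(-qT) * phi(d1) * sqrt(T) = 26.9500 * 1.0000000000 * 0.3907175234 * 0.5000000000 = 5.264919

Answer: Vega = 5.264919


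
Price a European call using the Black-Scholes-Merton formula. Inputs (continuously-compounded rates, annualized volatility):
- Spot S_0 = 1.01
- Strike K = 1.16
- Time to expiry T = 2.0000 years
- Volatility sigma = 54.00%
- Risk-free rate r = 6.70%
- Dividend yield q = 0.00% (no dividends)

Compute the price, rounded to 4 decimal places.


Answer: Price = 0.2988

Derivation:
d1 = (ln(S/K) + (r - q + 0.5*sigma^2) * T) / (sigma * sqrt(T)) = 0.37598482
d2 = d1 - sigma * sqrt(T) = -0.38769051
exp(-rT) = 0.87459006; exp(-qT) = 1.00000000
C = S_0 * exp(-qT) * N(d1) - K * exp(-rT) * N(d2)
N(d1) = 0.64653591; N(d2) = 0.34912254
C = 1.0100 * 1.00000000 * 0.64653591 - 1.1600 * 0.87459006 * 0.34912254 = 0.2988


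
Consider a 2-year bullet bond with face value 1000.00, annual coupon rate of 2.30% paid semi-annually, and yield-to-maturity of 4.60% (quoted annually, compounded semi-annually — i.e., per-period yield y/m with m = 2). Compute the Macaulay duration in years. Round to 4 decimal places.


Answer: Macaulay duration = 1.9653 years

Derivation:
Coupon per period c = face * coupon_rate / m = 11.500000
Periods per year m = 2; per-period yield y/m = 0.023000
Number of cashflows N = 4
Cashflows (t years, CF_t, discount factor 1/(1+y/m)^(m*t), PV):
  t = 0.5000: CF_t = 11.500000, DF = 0.977517, PV = 11.241447
  t = 1.0000: CF_t = 11.500000, DF = 0.955540, PV = 10.988706
  t = 1.5000: CF_t = 11.500000, DF = 0.934056, PV = 10.741649
  t = 2.0000: CF_t = 1011.500000, DF = 0.913056, PV = 923.556251
Price P = sum_t PV_t = 956.528053
Macaulay numerator sum_t t * PV_t:
  t * PV_t at t = 0.5000: 5.620723
  t * PV_t at t = 1.0000: 10.988706
  t * PV_t at t = 1.5000: 16.112473
  t * PV_t at t = 2.0000: 1847.112503
Macaulay duration D = (sum_t t * PV_t) / P = 1879.834405 / 956.528053 = 1.965268


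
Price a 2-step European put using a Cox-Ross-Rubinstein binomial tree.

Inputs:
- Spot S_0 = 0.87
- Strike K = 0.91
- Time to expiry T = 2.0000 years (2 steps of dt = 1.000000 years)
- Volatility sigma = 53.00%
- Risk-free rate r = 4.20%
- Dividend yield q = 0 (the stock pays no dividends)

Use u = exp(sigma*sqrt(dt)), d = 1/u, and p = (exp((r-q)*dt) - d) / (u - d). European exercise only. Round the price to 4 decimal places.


dt = T/N = 1.000000
u = exp(sigma*sqrt(dt)) = 1.698932; d = 1/u = 0.588605
p = (exp((r-q)*dt) - d) / (u - d) = 0.409149
Discount per step: exp(-r*dt) = 0.958870
Stock lattice S(k, i) with i counting down-moves:
  k=0: S(0,0) = 0.8700
  k=1: S(1,0) = 1.4781; S(1,1) = 0.5121
  k=2: S(2,0) = 2.5111; S(2,1) = 0.8700; S(2,2) = 0.3014
Terminal payoffs V(N, i) = max(K - S_T, 0):
  V(2,0) = 0.000000; V(2,1) = 0.040000; V(2,2) = 0.608583
Backward induction: V(k, i) = exp(-r*dt) * [p * V(k+1, i) + (1-p) * V(k+1, i+1)].
  V(1,0) = exp(-r*dt) * [p*0.000000 + (1-p)*0.040000] = 0.022662
  V(1,1) = exp(-r*dt) * [p*0.040000 + (1-p)*0.608583] = 0.360485
  V(0,0) = exp(-r*dt) * [p*0.022662 + (1-p)*0.360485] = 0.213123

Answer: Price = V(0,0) = 0.2131


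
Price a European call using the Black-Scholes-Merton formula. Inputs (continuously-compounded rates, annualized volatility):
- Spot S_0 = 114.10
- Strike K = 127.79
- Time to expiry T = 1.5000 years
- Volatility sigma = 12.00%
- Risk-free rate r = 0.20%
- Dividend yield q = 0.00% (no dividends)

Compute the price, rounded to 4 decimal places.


Answer: Price = 2.3183

Derivation:
d1 = (ln(S/K) + (r - q + 0.5*sigma^2) * T) / (sigma * sqrt(T)) = -0.67710044
d2 = d1 - sigma * sqrt(T) = -0.82406982
exp(-rT) = 0.99700450; exp(-qT) = 1.00000000
C = S_0 * exp(-qT) * N(d1) - K * exp(-rT) * N(d2)
N(d1) = 0.24917112; N(d2) = 0.20494994
C = 114.1000 * 1.00000000 * 0.24917112 - 127.7900 * 0.99700450 * 0.20494994 = 2.3183


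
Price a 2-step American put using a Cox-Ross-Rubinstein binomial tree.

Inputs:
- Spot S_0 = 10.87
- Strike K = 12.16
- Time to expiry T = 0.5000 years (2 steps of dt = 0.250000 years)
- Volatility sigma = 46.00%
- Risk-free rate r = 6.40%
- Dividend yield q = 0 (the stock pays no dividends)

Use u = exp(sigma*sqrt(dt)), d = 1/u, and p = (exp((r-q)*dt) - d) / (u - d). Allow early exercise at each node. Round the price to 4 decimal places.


Answer: Price = V(0,0) = 2.1235

Derivation:
dt = T/N = 0.250000
u = exp(sigma*sqrt(dt)) = 1.258600; d = 1/u = 0.794534
p = (exp((r-q)*dt) - d) / (u - d) = 0.477507
Discount per step: exp(-r*dt) = 0.984127
Stock lattice S(k, i) with i counting down-moves:
  k=0: S(0,0) = 10.8700
  k=1: S(1,0) = 13.6810; S(1,1) = 8.6366
  k=2: S(2,0) = 17.2189; S(2,1) = 10.8700; S(2,2) = 6.8621
Terminal payoffs V(N, i) = max(K - S_T, 0):
  V(2,0) = 0.000000; V(2,1) = 1.290000; V(2,2) = 5.297947
Backward induction: V(k, i) = exp(-r*dt) * [p * V(k+1, i) + (1-p) * V(k+1, i+1)]; then take max(V_cont, immediate exercise) for American.
  V(1,0) = exp(-r*dt) * [p*0.000000 + (1-p)*1.290000] = 0.663317; exercise = 0.000000; V(1,0) = max -> 0.663317
  V(1,1) = exp(-r*dt) * [p*1.290000 + (1-p)*5.297947] = 3.330408; exercise = 3.523420; V(1,1) = max -> 3.523420
  V(0,0) = exp(-r*dt) * [p*0.663317 + (1-p)*3.523420] = 2.123452; exercise = 1.290000; V(0,0) = max -> 2.123452


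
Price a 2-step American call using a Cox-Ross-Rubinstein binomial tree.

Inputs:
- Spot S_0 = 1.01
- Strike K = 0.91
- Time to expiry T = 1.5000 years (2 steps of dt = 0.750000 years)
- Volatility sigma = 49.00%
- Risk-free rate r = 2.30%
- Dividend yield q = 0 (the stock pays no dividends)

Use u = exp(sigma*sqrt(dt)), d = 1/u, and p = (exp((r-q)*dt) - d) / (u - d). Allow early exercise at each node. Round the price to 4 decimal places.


dt = T/N = 0.750000
u = exp(sigma*sqrt(dt)) = 1.528600; d = 1/u = 0.654193
p = (exp((r-q)*dt) - d) / (u - d) = 0.415375
Discount per step: exp(-r*dt) = 0.982898
Stock lattice S(k, i) with i counting down-moves:
  k=0: S(0,0) = 1.0100
  k=1: S(1,0) = 1.5439; S(1,1) = 0.6607
  k=2: S(2,0) = 2.3600; S(2,1) = 1.0100; S(2,2) = 0.4322
Terminal payoffs V(N, i) = max(S_T - K, 0):
  V(2,0) = 1.449985; V(2,1) = 0.100000; V(2,2) = 0.000000
Backward induction: V(k, i) = exp(-r*dt) * [p * V(k+1, i) + (1-p) * V(k+1, i+1)]; then take max(V_cont, immediate exercise) for American.
  V(1,0) = exp(-r*dt) * [p*1.449985 + (1-p)*0.100000] = 0.649449; exercise = 0.633886; V(1,0) = max -> 0.649449
  V(1,1) = exp(-r*dt) * [p*0.100000 + (1-p)*0.000000] = 0.040827; exercise = 0.000000; V(1,1) = max -> 0.040827
  V(0,0) = exp(-r*dt) * [p*0.649449 + (1-p)*0.040827] = 0.288611; exercise = 0.100000; V(0,0) = max -> 0.288611

Answer: Price = V(0,0) = 0.2886


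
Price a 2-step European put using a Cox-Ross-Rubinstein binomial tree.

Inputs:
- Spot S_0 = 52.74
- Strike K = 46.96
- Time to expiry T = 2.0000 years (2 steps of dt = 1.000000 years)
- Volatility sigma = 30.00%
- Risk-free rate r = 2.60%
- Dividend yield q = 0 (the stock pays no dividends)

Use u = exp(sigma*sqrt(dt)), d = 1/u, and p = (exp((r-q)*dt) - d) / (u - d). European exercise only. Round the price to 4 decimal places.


dt = T/N = 1.000000
u = exp(sigma*sqrt(dt)) = 1.349859; d = 1/u = 0.740818
p = (exp((r-q)*dt) - d) / (u - d) = 0.468807
Discount per step: exp(-r*dt) = 0.974335
Stock lattice S(k, i) with i counting down-moves:
  k=0: S(0,0) = 52.7400
  k=1: S(1,0) = 71.1916; S(1,1) = 39.0708
  k=2: S(2,0) = 96.0985; S(2,1) = 52.7400; S(2,2) = 28.9443
Terminal payoffs V(N, i) = max(K - S_T, 0):
  V(2,0) = 0.000000; V(2,1) = 0.000000; V(2,2) = 18.015674
Backward induction: V(k, i) = exp(-r*dt) * [p * V(k+1, i) + (1-p) * V(k+1, i+1)].
  V(1,0) = exp(-r*dt) * [p*0.000000 + (1-p)*0.000000] = 0.000000
  V(1,1) = exp(-r*dt) * [p*0.000000 + (1-p)*18.015674] = 9.324185
  V(0,0) = exp(-r*dt) * [p*0.000000 + (1-p)*9.324185] = 4.825822

Answer: Price = V(0,0) = 4.8258


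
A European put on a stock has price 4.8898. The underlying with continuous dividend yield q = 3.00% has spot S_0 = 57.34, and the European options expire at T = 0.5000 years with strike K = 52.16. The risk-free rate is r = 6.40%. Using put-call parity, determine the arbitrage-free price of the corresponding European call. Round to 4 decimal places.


Answer: Call price = 10.8588

Derivation:
Put-call parity: C - P = S_0 * exp(-qT) - K * exp(-rT).
S_0 * exp(-qT) = 57.3400 * 0.98511194 = 56.48631862
K * exp(-rT) = 52.1600 * 0.96850658 = 50.51730332
C = P + S*exp(-qT) - K*exp(-rT)
C = 4.8898 + 56.48631862 - 50.51730332 = 10.8588


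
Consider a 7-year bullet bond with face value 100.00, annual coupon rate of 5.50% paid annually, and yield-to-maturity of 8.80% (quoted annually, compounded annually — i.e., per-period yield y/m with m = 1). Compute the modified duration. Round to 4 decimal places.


Answer: Modified duration = 5.4080

Derivation:
Coupon per period c = face * coupon_rate / m = 5.500000
Periods per year m = 1; per-period yield y/m = 0.088000
Number of cashflows N = 7
Cashflows (t years, CF_t, discount factor 1/(1+y/m)^(m*t), PV):
  t = 1.0000: CF_t = 5.500000, DF = 0.919118, PV = 5.055147
  t = 2.0000: CF_t = 5.500000, DF = 0.844777, PV = 4.646275
  t = 3.0000: CF_t = 5.500000, DF = 0.776450, PV = 4.270473
  t = 4.0000: CF_t = 5.500000, DF = 0.713649, PV = 3.925067
  t = 5.0000: CF_t = 5.500000, DF = 0.655927, PV = 3.607599
  t = 6.0000: CF_t = 5.500000, DF = 0.602874, PV = 3.315808
  t = 7.0000: CF_t = 105.500000, DF = 0.554112, PV = 58.458840
Price P = sum_t PV_t = 83.279208
First compute Macaulay numerator sum_t t * PV_t:
  t * PV_t at t = 1.0000: 5.055147
  t * PV_t at t = 2.0000: 9.292550
  t * PV_t at t = 3.0000: 12.811420
  t * PV_t at t = 4.0000: 15.700269
  t * PV_t at t = 5.0000: 18.037993
  t * PV_t at t = 6.0000: 19.894845
  t * PV_t at t = 7.0000: 409.211879
Macaulay duration D = 490.004103 / 83.279208 = 5.883871
Modified duration = D / (1 + y/m) = 5.883871 / (1 + 0.088000) = 5.407969


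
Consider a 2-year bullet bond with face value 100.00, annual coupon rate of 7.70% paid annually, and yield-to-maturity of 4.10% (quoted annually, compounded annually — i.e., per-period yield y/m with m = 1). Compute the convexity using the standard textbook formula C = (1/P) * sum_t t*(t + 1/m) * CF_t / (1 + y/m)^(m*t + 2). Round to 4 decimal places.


Answer: Convexity = 5.2810

Derivation:
Coupon per period c = face * coupon_rate / m = 7.700000
Periods per year m = 1; per-period yield y/m = 0.041000
Number of cashflows N = 2
Cashflows (t years, CF_t, discount factor 1/(1+y/m)^(m*t), PV):
  t = 1.0000: CF_t = 7.700000, DF = 0.960615, PV = 7.396734
  t = 2.0000: CF_t = 107.700000, DF = 0.922781, PV = 99.383490
Price P = sum_t PV_t = 106.780224
Convexity numerator sum_t t*(t + 1/m) * CF_t / (1+y/m)^(m*t + 2):
  t = 1.0000: term = 13.651128
  t = 2.0000: term = 550.255048
Convexity = (1/P) * sum = 563.906176 / 106.780224 = 5.280998


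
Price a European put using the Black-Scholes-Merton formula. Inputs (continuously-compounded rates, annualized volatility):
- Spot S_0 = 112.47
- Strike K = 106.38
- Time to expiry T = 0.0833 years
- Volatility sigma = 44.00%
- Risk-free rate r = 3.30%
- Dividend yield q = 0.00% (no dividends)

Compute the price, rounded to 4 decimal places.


d1 = (ln(S/K) + (r - q + 0.5*sigma^2) * T) / (sigma * sqrt(T)) = 0.52350897
d2 = d1 - sigma * sqrt(T) = 0.39651732
exp(-rT) = 0.99725487; exp(-qT) = 1.00000000
P = K * exp(-rT) * N(-d2) - S_0 * exp(-qT) * N(-d1)
N(-d1) = 0.30031005; N(-d2) = 0.34586172
P = 106.3800 * 0.99725487 * 0.34586172 - 112.4700 * 1.00000000 * 0.30031005 = 2.9159

Answer: Price = 2.9159


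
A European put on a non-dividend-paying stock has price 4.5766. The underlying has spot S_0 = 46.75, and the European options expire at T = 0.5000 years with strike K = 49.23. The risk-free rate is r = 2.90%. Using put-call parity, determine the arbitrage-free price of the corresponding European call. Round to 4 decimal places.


Put-call parity: C - P = S_0 * exp(-qT) - K * exp(-rT).
S_0 * exp(-qT) = 46.7500 * 1.00000000 = 46.75000000
K * exp(-rT) = 49.2300 * 0.98560462 = 48.52131538
C = P + S*exp(-qT) - K*exp(-rT)
C = 4.5766 + 46.75000000 - 48.52131538 = 2.8053

Answer: Call price = 2.8053


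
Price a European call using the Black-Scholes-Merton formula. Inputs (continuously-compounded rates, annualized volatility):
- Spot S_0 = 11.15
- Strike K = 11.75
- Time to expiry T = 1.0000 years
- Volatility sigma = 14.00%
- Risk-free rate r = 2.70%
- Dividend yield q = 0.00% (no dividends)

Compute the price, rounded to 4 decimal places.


d1 = (ln(S/K) + (r - q + 0.5*sigma^2) * T) / (sigma * sqrt(T)) = -0.11152673
d2 = d1 - sigma * sqrt(T) = -0.25152673
exp(-rT) = 0.97336124; exp(-qT) = 1.00000000
C = S_0 * exp(-qT) * N(d1) - K * exp(-rT) * N(d2)
N(d1) = 0.45559933; N(d2) = 0.40070345
C = 11.1500 * 1.00000000 * 0.45559933 - 11.7500 * 0.97336124 * 0.40070345 = 0.4971

Answer: Price = 0.4971


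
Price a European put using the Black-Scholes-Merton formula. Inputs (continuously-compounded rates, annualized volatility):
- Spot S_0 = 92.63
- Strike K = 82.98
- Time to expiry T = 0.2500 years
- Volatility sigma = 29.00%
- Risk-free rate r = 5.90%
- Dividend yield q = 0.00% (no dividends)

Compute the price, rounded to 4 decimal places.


Answer: Price = 1.3597

Derivation:
d1 = (ln(S/K) + (r - q + 0.5*sigma^2) * T) / (sigma * sqrt(T)) = 0.93293757
d2 = d1 - sigma * sqrt(T) = 0.78793757
exp(-rT) = 0.98535825; exp(-qT) = 1.00000000
P = K * exp(-rT) * N(-d2) - S_0 * exp(-qT) * N(-d1)
N(-d1) = 0.17542610; N(-d2) = 0.21536661
P = 82.9800 * 0.98535825 * 0.21536661 - 92.6300 * 1.00000000 * 0.17542610 = 1.3597


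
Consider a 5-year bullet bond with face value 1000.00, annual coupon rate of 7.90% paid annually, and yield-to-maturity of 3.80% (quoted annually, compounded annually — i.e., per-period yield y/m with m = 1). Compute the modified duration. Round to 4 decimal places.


Answer: Modified duration = 4.2197

Derivation:
Coupon per period c = face * coupon_rate / m = 79.000000
Periods per year m = 1; per-period yield y/m = 0.038000
Number of cashflows N = 5
Cashflows (t years, CF_t, discount factor 1/(1+y/m)^(m*t), PV):
  t = 1.0000: CF_t = 79.000000, DF = 0.963391, PV = 76.107900
  t = 2.0000: CF_t = 79.000000, DF = 0.928122, PV = 73.321676
  t = 3.0000: CF_t = 79.000000, DF = 0.894145, PV = 70.637453
  t = 4.0000: CF_t = 79.000000, DF = 0.861411, PV = 68.051496
  t = 5.0000: CF_t = 1079.000000, DF = 0.829876, PV = 895.436261
Price P = sum_t PV_t = 1183.554785
First compute Macaulay numerator sum_t t * PV_t:
  t * PV_t at t = 1.0000: 76.107900
  t * PV_t at t = 2.0000: 146.643352
  t * PV_t at t = 3.0000: 211.912359
  t * PV_t at t = 4.0000: 272.205984
  t * PV_t at t = 5.0000: 4477.181303
Macaulay duration D = 5184.050898 / 1183.554785 = 4.380068
Modified duration = D / (1 + y/m) = 4.380068 / (1 + 0.038000) = 4.219719


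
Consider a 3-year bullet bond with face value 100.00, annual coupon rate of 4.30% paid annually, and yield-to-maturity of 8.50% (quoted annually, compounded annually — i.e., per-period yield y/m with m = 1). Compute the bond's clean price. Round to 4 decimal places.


Coupon per period c = face * coupon_rate / m = 4.300000
Periods per year m = 1; per-period yield y/m = 0.085000
Number of cashflows N = 3
Cashflows (t years, CF_t, discount factor 1/(1+y/m)^(m*t), PV):
  t = 1.0000: CF_t = 4.300000, DF = 0.921659, PV = 3.963134
  t = 2.0000: CF_t = 4.300000, DF = 0.849455, PV = 3.652658
  t = 3.0000: CF_t = 104.300000, DF = 0.782908, PV = 81.657315
Price P = sum_t PV_t = 89.273106

Answer: Price = 89.2731


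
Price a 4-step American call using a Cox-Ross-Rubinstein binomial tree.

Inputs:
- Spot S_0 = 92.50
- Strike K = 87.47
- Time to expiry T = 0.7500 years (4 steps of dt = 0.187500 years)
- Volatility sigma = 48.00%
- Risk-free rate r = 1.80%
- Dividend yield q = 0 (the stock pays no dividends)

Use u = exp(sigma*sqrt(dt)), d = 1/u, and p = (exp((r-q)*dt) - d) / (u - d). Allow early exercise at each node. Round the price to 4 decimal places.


dt = T/N = 0.187500
u = exp(sigma*sqrt(dt)) = 1.231024; d = 1/u = 0.812332
p = (exp((r-q)*dt) - d) / (u - d) = 0.456299
Discount per step: exp(-r*dt) = 0.996631
Stock lattice S(k, i) with i counting down-moves:
  k=0: S(0,0) = 92.5000
  k=1: S(1,0) = 113.8697; S(1,1) = 75.1407
  k=2: S(2,0) = 140.1763; S(2,1) = 92.5000; S(2,2) = 61.0392
  k=3: S(3,0) = 172.5603; S(3,1) = 113.8697; S(3,2) = 75.1407; S(3,3) = 49.5841
  k=4: S(4,0) = 212.4259; S(4,1) = 140.1763; S(4,2) = 92.5000; S(4,3) = 61.0392; S(4,4) = 40.2788
Terminal payoffs V(N, i) = max(S_T - K, 0):
  V(4,0) = 124.955860; V(4,1) = 52.706289; V(4,2) = 5.030000; V(4,3) = 0.000000; V(4,4) = 0.000000
Backward induction: V(k, i) = exp(-r*dt) * [p * V(k+1, i) + (1-p) * V(k+1, i+1)]; then take max(V_cont, immediate exercise) for American.
  V(3,0) = exp(-r*dt) * [p*124.955860 + (1-p)*52.706289] = 85.385047; exercise = 85.090334; V(3,0) = max -> 85.385047
  V(3,1) = exp(-r*dt) * [p*52.706289 + (1-p)*5.030000] = 26.694406; exercise = 26.399692; V(3,1) = max -> 26.694406
  V(3,2) = exp(-r*dt) * [p*5.030000 + (1-p)*0.000000] = 2.287452; exercise = 0.000000; V(3,2) = max -> 2.287452
  V(3,3) = exp(-r*dt) * [p*0.000000 + (1-p)*0.000000] = 0.000000; exercise = 0.000000; V(3,3) = max -> 0.000000
  V(2,0) = exp(-r*dt) * [p*85.385047 + (1-p)*26.694406] = 53.294723; exercise = 52.706289; V(2,0) = max -> 53.294723
  V(2,1) = exp(-r*dt) * [p*26.694406 + (1-p)*2.287452] = 13.379094; exercise = 5.030000; V(2,1) = max -> 13.379094
  V(2,2) = exp(-r*dt) * [p*2.287452 + (1-p)*0.000000] = 1.040246; exercise = 0.000000; V(2,2) = max -> 1.040246
  V(1,0) = exp(-r*dt) * [p*53.294723 + (1-p)*13.379094] = 31.486118; exercise = 26.399692; V(1,0) = max -> 31.486118
  V(1,1) = exp(-r*dt) * [p*13.379094 + (1-p)*1.040246] = 6.647977; exercise = 0.000000; V(1,1) = max -> 6.647977
  V(0,0) = exp(-r*dt) * [p*31.486118 + (1-p)*6.647977] = 17.921014; exercise = 5.030000; V(0,0) = max -> 17.921014

Answer: Price = V(0,0) = 17.9210


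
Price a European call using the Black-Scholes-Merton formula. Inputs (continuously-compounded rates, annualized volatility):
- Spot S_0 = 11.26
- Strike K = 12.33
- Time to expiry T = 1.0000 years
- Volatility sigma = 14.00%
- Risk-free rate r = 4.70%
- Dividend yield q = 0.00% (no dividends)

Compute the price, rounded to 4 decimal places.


d1 = (ln(S/K) + (r - q + 0.5*sigma^2) * T) / (sigma * sqrt(T)) = -0.24270496
d2 = d1 - sigma * sqrt(T) = -0.38270496
exp(-rT) = 0.95408740; exp(-qT) = 1.00000000
C = S_0 * exp(-qT) * N(d1) - K * exp(-rT) * N(d2)
N(d1) = 0.40411698; N(d2) = 0.35096927
C = 11.2600 * 1.00000000 * 0.40411698 - 12.3300 * 0.95408740 * 0.35096927 = 0.4216

Answer: Price = 0.4216


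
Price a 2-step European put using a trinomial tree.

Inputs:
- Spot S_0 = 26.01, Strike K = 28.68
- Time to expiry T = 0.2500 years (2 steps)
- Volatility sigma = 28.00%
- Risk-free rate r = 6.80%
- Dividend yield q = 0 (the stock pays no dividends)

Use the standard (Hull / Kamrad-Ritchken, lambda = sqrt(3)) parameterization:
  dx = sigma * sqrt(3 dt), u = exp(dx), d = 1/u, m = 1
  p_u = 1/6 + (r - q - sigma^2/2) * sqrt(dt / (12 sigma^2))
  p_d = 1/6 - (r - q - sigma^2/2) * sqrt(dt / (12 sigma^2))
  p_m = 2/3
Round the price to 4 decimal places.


dt = T/N = 0.125000; dx = sigma*sqrt(3*dt) = 0.171464
u = exp(dx) = 1.187042; d = 1/u = 0.842430
p_u = 0.177164, p_m = 0.666667, p_d = 0.156169
Discount per step: exp(-r*dt) = 0.991536
Stock lattice S(k, j) with j the centered position index:
  k=0: S(0,+0) = 26.0100
  k=1: S(1,-1) = 21.9116; S(1,+0) = 26.0100; S(1,+1) = 30.8750
  k=2: S(2,-2) = 18.4590; S(2,-1) = 21.9116; S(2,+0) = 26.0100; S(2,+1) = 30.8750; S(2,+2) = 36.6499
Terminal payoffs V(N, j) = max(K - S_T, 0):
  V(2,-2) = 10.220992; V(2,-1) = 6.768386; V(2,+0) = 2.670000; V(2,+1) = 0.000000; V(2,+2) = 0.000000
Backward induction: V(k, j) = exp(-r*dt) * [p_u * V(k+1, j+1) + p_m * V(k+1, j) + p_d * V(k+1, j-1)]
  V(1,-1) = exp(-r*dt) * [p_u*2.670000 + p_m*6.768386 + p_d*10.220992] = 6.525782
  V(1,+0) = exp(-r*dt) * [p_u*0.000000 + p_m*2.670000 + p_d*6.768386] = 2.812999
  V(1,+1) = exp(-r*dt) * [p_u*0.000000 + p_m*0.000000 + p_d*2.670000] = 0.413442
  V(0,+0) = exp(-r*dt) * [p_u*0.413442 + p_m*2.812999 + p_d*6.525782] = 2.942585

Answer: Price = V(0,0) = 2.9426


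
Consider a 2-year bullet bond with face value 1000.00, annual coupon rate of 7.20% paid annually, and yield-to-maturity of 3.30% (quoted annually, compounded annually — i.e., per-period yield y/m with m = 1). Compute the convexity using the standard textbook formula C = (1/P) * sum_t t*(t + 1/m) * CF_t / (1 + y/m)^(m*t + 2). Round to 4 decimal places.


Answer: Convexity = 5.3796

Derivation:
Coupon per period c = face * coupon_rate / m = 72.000000
Periods per year m = 1; per-period yield y/m = 0.033000
Number of cashflows N = 2
Cashflows (t years, CF_t, discount factor 1/(1+y/m)^(m*t), PV):
  t = 1.0000: CF_t = 72.000000, DF = 0.968054, PV = 69.699903
  t = 2.0000: CF_t = 1072.000000, DF = 0.937129, PV = 1004.602240
Price P = sum_t PV_t = 1074.302143
Convexity numerator sum_t t*(t + 1/m) * CF_t / (1+y/m)^(m*t + 2):
  t = 1.0000: term = 130.635595
  t = 2.0000: term = 5648.651089
Convexity = (1/P) * sum = 5779.286684 / 1074.302143 = 5.379573


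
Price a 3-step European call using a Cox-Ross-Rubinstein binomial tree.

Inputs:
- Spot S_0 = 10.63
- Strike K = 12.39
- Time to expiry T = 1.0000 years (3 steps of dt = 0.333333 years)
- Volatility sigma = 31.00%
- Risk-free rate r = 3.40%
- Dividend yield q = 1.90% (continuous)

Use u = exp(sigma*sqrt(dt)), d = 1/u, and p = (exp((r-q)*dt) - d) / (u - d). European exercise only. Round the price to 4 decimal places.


dt = T/N = 0.333333
u = exp(sigma*sqrt(dt)) = 1.195995; d = 1/u = 0.836124
p = (exp((r-q)*dt) - d) / (u - d) = 0.469303
Discount per step: exp(-r*dt) = 0.988731
Stock lattice S(k, i) with i counting down-moves:
  k=0: S(0,0) = 10.6300
  k=1: S(1,0) = 12.7134; S(1,1) = 8.8880
  k=2: S(2,0) = 15.2052; S(2,1) = 10.6300; S(2,2) = 7.4315
  k=3: S(3,0) = 18.1853; S(3,1) = 12.7134; S(3,2) = 8.8880; S(3,3) = 6.2136
Terminal payoffs V(N, i) = max(S_T - K, 0):
  V(3,0) = 5.795343; V(3,1) = 0.323428; V(3,2) = 0.000000; V(3,3) = 0.000000
Backward induction: V(k, i) = exp(-r*dt) * [p * V(k+1, i) + (1-p) * V(k+1, i+1)].
  V(2,0) = exp(-r*dt) * [p*5.795343 + (1-p)*0.323428] = 2.858830
  V(2,1) = exp(-r*dt) * [p*0.323428 + (1-p)*0.000000] = 0.150075
  V(2,2) = exp(-r*dt) * [p*0.000000 + (1-p)*0.000000] = 0.000000
  V(1,0) = exp(-r*dt) * [p*2.858830 + (1-p)*0.150075] = 1.405285
  V(1,1) = exp(-r*dt) * [p*0.150075 + (1-p)*0.000000] = 0.069637
  V(0,0) = exp(-r*dt) * [p*1.405285 + (1-p)*0.069637] = 0.688612

Answer: Price = V(0,0) = 0.6886


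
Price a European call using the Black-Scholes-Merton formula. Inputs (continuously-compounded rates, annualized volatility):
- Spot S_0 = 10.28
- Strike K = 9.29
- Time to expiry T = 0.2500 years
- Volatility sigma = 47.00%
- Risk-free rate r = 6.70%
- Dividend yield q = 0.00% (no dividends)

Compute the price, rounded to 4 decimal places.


d1 = (ln(S/K) + (r - q + 0.5*sigma^2) * T) / (sigma * sqrt(T)) = 0.61967748
d2 = d1 - sigma * sqrt(T) = 0.38467748
exp(-rT) = 0.98338950; exp(-qT) = 1.00000000
C = S_0 * exp(-qT) * N(d1) - K * exp(-rT) * N(d2)
N(d1) = 0.73226493; N(d2) = 0.64976181
C = 10.2800 * 1.00000000 * 0.73226493 - 9.2900 * 0.98338950 * 0.64976181 = 1.5917

Answer: Price = 1.5917


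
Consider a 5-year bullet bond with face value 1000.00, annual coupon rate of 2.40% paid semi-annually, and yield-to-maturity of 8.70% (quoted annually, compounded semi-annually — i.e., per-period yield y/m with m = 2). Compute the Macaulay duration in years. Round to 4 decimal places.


Coupon per period c = face * coupon_rate / m = 12.000000
Periods per year m = 2; per-period yield y/m = 0.043500
Number of cashflows N = 10
Cashflows (t years, CF_t, discount factor 1/(1+y/m)^(m*t), PV):
  t = 0.5000: CF_t = 12.000000, DF = 0.958313, PV = 11.499760
  t = 1.0000: CF_t = 12.000000, DF = 0.918365, PV = 11.020374
  t = 1.5000: CF_t = 12.000000, DF = 0.880081, PV = 10.560972
  t = 2.0000: CF_t = 12.000000, DF = 0.843393, PV = 10.120721
  t = 2.5000: CF_t = 12.000000, DF = 0.808235, PV = 9.698822
  t = 3.0000: CF_t = 12.000000, DF = 0.774543, PV = 9.294511
  t = 3.5000: CF_t = 12.000000, DF = 0.742254, PV = 8.907054
  t = 4.0000: CF_t = 12.000000, DF = 0.711312, PV = 8.535749
  t = 4.5000: CF_t = 12.000000, DF = 0.681660, PV = 8.179922
  t = 5.0000: CF_t = 1012.000000, DF = 0.653244, PV = 661.082984
Price P = sum_t PV_t = 748.900867
Macaulay numerator sum_t t * PV_t:
  t * PV_t at t = 0.5000: 5.749880
  t * PV_t at t = 1.0000: 11.020374
  t * PV_t at t = 1.5000: 15.841458
  t * PV_t at t = 2.0000: 20.241441
  t * PV_t at t = 2.5000: 24.247054
  t * PV_t at t = 3.0000: 27.883532
  t * PV_t at t = 3.5000: 31.174688
  t * PV_t at t = 4.0000: 34.142995
  t * PV_t at t = 4.5000: 36.809649
  t * PV_t at t = 5.0000: 3305.414918
Macaulay duration D = (sum_t t * PV_t) / P = 3512.525989 / 748.900867 = 4.690242

Answer: Macaulay duration = 4.6902 years


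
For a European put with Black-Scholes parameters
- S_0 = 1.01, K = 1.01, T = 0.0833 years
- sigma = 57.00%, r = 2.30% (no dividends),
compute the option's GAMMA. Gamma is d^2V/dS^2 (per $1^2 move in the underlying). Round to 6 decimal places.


d1 = 0.0939019222; d2 = -0.0706099922
phi(d1) = 0.3971873010; exp(-qT) = 1.0000000000; exp(-rT) = 0.9980859342
Gamma = exp(-qT) * phi(d1) / (S * sigma * sqrt(T)) = 1.0000000000 * 0.3971873010 / (1.0100 * 0.5700 * 0.2886173938) = 2.390433

Answer: Gamma = 2.390433


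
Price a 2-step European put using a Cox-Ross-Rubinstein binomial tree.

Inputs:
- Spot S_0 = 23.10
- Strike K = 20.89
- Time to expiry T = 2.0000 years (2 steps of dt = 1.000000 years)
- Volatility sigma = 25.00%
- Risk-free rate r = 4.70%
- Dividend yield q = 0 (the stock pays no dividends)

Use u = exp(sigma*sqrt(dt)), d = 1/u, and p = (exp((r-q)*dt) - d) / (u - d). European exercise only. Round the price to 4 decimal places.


Answer: Price = V(0,0) = 1.3652

Derivation:
dt = T/N = 1.000000
u = exp(sigma*sqrt(dt)) = 1.284025; d = 1/u = 0.778801
p = (exp((r-q)*dt) - d) / (u - d) = 0.533072
Discount per step: exp(-r*dt) = 0.954087
Stock lattice S(k, i) with i counting down-moves:
  k=0: S(0,0) = 23.1000
  k=1: S(1,0) = 29.6610; S(1,1) = 17.9903
  k=2: S(2,0) = 38.0855; S(2,1) = 23.1000; S(2,2) = 14.0109
Terminal payoffs V(N, i) = max(K - S_T, 0):
  V(2,0) = 0.000000; V(2,1) = 0.000000; V(2,2) = 6.879142
Backward induction: V(k, i) = exp(-r*dt) * [p * V(k+1, i) + (1-p) * V(k+1, i+1)].
  V(1,0) = exp(-r*dt) * [p*0.000000 + (1-p)*0.000000] = 0.000000
  V(1,1) = exp(-r*dt) * [p*0.000000 + (1-p)*6.879142] = 3.064588
  V(0,0) = exp(-r*dt) * [p*0.000000 + (1-p)*3.064588] = 1.365243


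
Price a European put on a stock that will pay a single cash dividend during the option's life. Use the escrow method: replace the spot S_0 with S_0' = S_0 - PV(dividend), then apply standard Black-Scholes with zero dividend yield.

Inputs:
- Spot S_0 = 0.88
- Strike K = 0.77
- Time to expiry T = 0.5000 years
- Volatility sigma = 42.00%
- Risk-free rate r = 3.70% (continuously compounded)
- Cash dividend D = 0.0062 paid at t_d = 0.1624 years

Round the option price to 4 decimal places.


Answer: Price = 0.0484

Derivation:
PV(D) = D * exp(-r * t_d) = 0.0062 * 0.99400922 = 0.00616286
S_0' = S_0 - PV(D) = 0.8800 - 0.00616286 = 0.87383714
d1 = (ln(S_0'/K) + (r + sigma^2/2)*T) / (sigma*sqrt(T)) = 0.63674463
d2 = d1 - sigma*sqrt(T) = 0.33975978
exp(-rT) = 0.98167007
N(-d1) = 0.26214560; N(-d2) = 0.36701872
P = K * exp(-rT) * N(-d2) - S_0' * N(-d1) = 0.7700 * 0.98167007 * 0.36701872 - 0.87383714 * 0.26214560 = 0.0484


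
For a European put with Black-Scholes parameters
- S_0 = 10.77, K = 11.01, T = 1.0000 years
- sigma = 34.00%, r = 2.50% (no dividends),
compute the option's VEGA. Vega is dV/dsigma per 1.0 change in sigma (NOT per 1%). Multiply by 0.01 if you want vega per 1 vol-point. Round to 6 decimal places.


Answer: Vega = 4.228544

Derivation:
d1 = 0.1787074719; d2 = -0.1612925281
phi(d1) = 0.3926224902; exp(-qT) = 1.0000000000; exp(-rT) = 0.9753099120
Vega = S * exp(-qT) * phi(d1) * sqrt(T) = 10.7700 * 1.0000000000 * 0.3926224902 * 1.0000000000 = 4.228544
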